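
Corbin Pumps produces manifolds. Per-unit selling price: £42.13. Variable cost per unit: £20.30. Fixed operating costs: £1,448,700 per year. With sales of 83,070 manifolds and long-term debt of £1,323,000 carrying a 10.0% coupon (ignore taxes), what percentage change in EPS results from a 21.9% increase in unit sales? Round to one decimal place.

Contribution at this volume is 83,070 × £21.83 = £1,813,418.10.
Subtracting fixed costs: EBIT = £1,813,418.10 − £1,448,700 = £364,718.10.
Interest = £132,300.00, so EBIT − I = £232,418.10.
DCL = total CM / (EBIT − I) = £1,813,418.10 / £232,418.10 = 7.8024.
%ΔEPS = DCL × %ΔSales = 7.8024 × +21.9% = +170.9%.

+170.9%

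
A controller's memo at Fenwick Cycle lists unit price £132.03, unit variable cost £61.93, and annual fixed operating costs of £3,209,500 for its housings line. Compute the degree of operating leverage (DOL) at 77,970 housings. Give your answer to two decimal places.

Total contribution margin = 77,970 × £70.10 = £5,465,697.00.
Operating income = contribution − fixed costs = £5,465,697.00 − £3,209,500 = £2,256,197.00.
DOL = contribution ÷ EBIT = £5,465,697.00 ÷ £2,256,197.00 = 2.4225.

2.42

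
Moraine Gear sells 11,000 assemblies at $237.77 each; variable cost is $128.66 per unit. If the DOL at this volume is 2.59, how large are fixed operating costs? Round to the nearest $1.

$736,808

Contribution at this volume is 11,000 × $109.11 = $1,200,210.00.
Since DOL = CM ÷ EBIT, EBIT = $1,200,210.00 ÷ 2.59 = $463,401.54.
And FC = contribution − EBIT = $1,200,210.00 − $463,401.54 = $736,808.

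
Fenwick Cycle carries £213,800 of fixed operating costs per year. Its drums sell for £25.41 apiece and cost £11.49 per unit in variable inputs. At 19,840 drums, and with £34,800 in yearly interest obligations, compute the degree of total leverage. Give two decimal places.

10.02

Total contribution margin = 19,840 × £13.92 = £276,172.80.
Operating income = contribution − fixed costs = £276,172.80 − £213,800 = £62,372.80. Interest = £34,800.00.
DOL = £276,172.80 ÷ £62,372.80 = 4.4278; DFL = £62,372.80 ÷ £27,572.80 = 2.2621.
Combined leverage = 4.4278 × 2.2621 = 10.0161.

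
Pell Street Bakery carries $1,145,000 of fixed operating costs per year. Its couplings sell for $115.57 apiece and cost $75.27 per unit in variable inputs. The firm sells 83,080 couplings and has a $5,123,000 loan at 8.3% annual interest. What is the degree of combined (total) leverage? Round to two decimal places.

1.88

At 83,080 units, contribution = 83,080 × $40.30 = $3,348,124.00.
Subtracting fixed costs: EBIT = $3,348,124.00 − $1,145,000 = $2,203,124.00. Interest = $425,209.00.
DOL = $3,348,124.00 ÷ $2,203,124.00 = 1.5197; DFL = $2,203,124.00 ÷ $1,777,915.00 = 1.2392.
Combined leverage = 1.5197 × 1.2392 = 1.8832.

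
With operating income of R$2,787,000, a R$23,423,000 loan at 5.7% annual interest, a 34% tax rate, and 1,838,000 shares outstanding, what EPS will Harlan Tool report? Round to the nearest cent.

R$0.52

Interest = R$1,335,111.00, so EBT = R$2,787,000 − R$1,335,111.00 = R$1,451,889.00.
Net income = R$1,451,889.00 × (1 − 0.34) = R$958,246.74.
EPS = R$958,246.74 ÷ 1,838,000 = R$0.52.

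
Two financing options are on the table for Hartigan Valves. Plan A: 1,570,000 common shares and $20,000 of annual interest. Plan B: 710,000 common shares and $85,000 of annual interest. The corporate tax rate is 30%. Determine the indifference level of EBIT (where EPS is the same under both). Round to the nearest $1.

$138,663

At indifference, (EBIT − 20,000)(1 − t)/1,570,000 = (EBIT − 85,000)(1 − t)/710,000.
The (1 − t) factor cancels: (EBIT − 20,000) × 710,000 = (EBIT − 85,000) × 1,570,000.
EBIT × (1,570,000 − 710,000) = 85,000 × 1,570,000 − 20,000 × 710,000 = 119,250,000,000, so EBIT = 119,250,000,000 ÷ 860,000 = 138,662.79.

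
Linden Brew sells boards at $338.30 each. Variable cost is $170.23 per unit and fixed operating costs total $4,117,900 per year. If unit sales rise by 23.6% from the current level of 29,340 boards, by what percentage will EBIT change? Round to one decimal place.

Total contribution margin = 29,340 × $168.07 = $4,931,173.80.
EBIT = $4,931,173.80 − $4,117,900 = $813,273.80.
DOL = contribution ÷ EBIT = $4,931,173.80 ÷ $813,273.80 = 6.0634.
Operating income changes by 6.0634 × +23.6% = +143.1%.

+143.1%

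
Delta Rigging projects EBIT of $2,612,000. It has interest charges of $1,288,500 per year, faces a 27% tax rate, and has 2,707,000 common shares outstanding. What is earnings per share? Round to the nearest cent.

Pre-tax income = $2,612,000 − $1,288,500.00 = $1,323,500.00.
Net income = $1,323,500.00 × (1 − 0.27) = $966,155.00.
Per share: $966,155.00 / 2,707,000 shares = $0.36.

$0.36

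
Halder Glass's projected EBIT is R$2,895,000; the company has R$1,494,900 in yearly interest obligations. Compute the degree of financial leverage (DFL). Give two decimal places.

Annual interest charges come to R$1,494,900.00.
Degree of financial leverage = EBIT / (EBIT − interest) = R$2,895,000 / R$1,400,100.00 = 2.0677.

2.07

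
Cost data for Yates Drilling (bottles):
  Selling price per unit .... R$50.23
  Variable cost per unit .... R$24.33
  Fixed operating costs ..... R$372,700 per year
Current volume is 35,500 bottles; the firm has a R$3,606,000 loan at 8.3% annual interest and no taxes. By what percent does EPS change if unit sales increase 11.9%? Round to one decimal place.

Contribution at this volume is 35,500 × R$25.90 = R$919,450.00.
Subtracting fixed costs: EBIT = R$919,450.00 − R$372,700 = R$546,750.00.
Interest = R$299,298.00, so EBIT − I = R$247,452.00.
DCL = total CM / (EBIT − I) = R$919,450.00 / R$247,452.00 = 3.7157.
EPS therefore changes by 3.7157 × (+11.9%) = +44.2%.

+44.2%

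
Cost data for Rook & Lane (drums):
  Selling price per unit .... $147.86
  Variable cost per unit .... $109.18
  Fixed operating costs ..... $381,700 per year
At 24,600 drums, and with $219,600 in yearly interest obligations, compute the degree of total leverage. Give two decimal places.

2.72

Contribution at this volume is 24,600 × $38.68 = $951,528.00.
Operating income = contribution − fixed costs = $951,528.00 − $381,700 = $569,828.00. Interest = $219,600.00.
DOL = $951,528.00 ÷ $569,828.00 = 1.6699; DFL = $569,828.00 ÷ $350,228.00 = 1.6270.
DCL = DOL × DFL = 1.6699 × 1.6270 = 2.7169.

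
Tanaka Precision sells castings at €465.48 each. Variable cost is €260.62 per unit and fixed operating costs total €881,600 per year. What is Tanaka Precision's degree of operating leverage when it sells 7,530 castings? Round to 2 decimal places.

2.33

At 7,530 units, contribution = 7,530 × €204.86 = €1,542,595.80.
Subtracting fixed costs: EBIT = €1,542,595.80 − €881,600 = €660,995.80.
Degree of operating leverage = €1,542,595.80 / €660,995.80 = 2.3337.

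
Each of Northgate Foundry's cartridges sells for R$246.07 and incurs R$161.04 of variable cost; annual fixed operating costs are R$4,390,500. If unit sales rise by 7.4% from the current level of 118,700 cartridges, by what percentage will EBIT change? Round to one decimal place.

Total contribution margin = 118,700 × R$85.03 = R$10,093,061.00.
EBIT = R$10,093,061.00 − R$4,390,500 = R$5,702,561.00.
So DOL = total CM / EBIT = R$10,093,061.00 / R$5,702,561.00 = 1.7699.
%ΔEBIT = DOL × %ΔSales = 1.7699 × +7.4% = +13.1%.

+13.1%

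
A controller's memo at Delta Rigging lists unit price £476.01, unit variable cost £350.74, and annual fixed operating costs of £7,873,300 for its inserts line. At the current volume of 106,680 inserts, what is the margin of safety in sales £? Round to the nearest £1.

Contribution margin per unit = £476.01 − £350.74 = £125.27. Break-even units = £7,873,300 ÷ £125.27 = 62,850.64; break-even revenue = 62,850.64 × £476.01 = £29,917,534.39.
Current sales = 106,680 × £476.01 = £50,780,746.80.
Margin of safety = £50,780,746.80 − £29,917,534.39 = £20,863,212.

£20,863,212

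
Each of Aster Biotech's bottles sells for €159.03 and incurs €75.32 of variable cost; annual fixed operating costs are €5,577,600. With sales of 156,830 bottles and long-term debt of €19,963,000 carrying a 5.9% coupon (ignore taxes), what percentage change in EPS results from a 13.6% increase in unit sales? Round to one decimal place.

+28.0%

Contribution at this volume is 156,830 × €83.71 = €13,128,239.30.
EBIT = €13,128,239.30 − €5,577,600 = €7,550,639.30.
Interest = €1,177,817.00, so EBIT − I = €6,372,822.30.
Degree of combined leverage = contribution ÷ (EBIT − I) = €13,128,239.30 ÷ €6,372,822.30 = 2.0600.
EPS therefore changes by 2.0600 × (+13.6%) = +28.0%.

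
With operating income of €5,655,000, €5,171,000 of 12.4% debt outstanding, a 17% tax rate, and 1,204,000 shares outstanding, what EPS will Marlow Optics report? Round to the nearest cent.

€3.46

Interest = €641,204.00, so EBT = €5,655,000 − €641,204.00 = €5,013,796.00.
Net income = €5,013,796.00 × (1 − 0.17) = €4,161,450.68.
Per share: €4,161,450.68 / 1,204,000 shares = €3.46.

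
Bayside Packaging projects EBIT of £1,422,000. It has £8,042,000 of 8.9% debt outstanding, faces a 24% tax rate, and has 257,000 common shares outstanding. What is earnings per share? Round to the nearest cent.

Pre-tax income = £1,422,000 − £715,738.00 = £706,262.00.
Net income = £706,262.00 × (1 − 0.24) = £536,759.12.
Per share: £536,759.12 / 257,000 shares = £2.09.

£2.09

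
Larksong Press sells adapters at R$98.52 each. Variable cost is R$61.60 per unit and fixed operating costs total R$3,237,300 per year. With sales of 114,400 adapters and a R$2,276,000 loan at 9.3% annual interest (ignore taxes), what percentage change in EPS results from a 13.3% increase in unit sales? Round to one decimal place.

Total contribution margin = 114,400 × R$36.92 = R$4,223,648.00.
Operating income = contribution − fixed costs = R$4,223,648.00 − R$3,237,300 = R$986,348.00.
After interest of R$211,668.00, pre-tax earnings = R$774,680.00.
Degree of combined leverage = contribution ÷ (EBIT − I) = R$4,223,648.00 ÷ R$774,680.00 = 5.4521.
%ΔEPS = DCL × %ΔSales = 5.4521 × +13.3% = +72.5%.

+72.5%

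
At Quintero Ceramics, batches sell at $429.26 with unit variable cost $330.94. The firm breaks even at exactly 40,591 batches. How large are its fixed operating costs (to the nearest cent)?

Unit CM = price − variable cost = $429.26 − $330.94 = $98.32.
Since BE = FC / CM, FC = 40,591 × $98.32 = $3,990,907.12.

$3,990,907.12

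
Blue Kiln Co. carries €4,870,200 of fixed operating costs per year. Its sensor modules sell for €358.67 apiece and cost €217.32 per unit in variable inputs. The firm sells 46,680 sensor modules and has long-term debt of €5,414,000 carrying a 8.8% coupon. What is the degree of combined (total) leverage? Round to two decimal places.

5.27

Total contribution margin = 46,680 × €141.35 = €6,598,218.00.
EBIT = €6,598,218.00 − €4,870,200 = €1,728,018.00. Interest = €476,432.00.
DOL = €6,598,218.00 ÷ €1,728,018.00 = 3.8184; DFL = €1,728,018.00 ÷ €1,251,586.00 = 1.3807.
Combined leverage = 3.8184 × 1.3807 = 5.2721.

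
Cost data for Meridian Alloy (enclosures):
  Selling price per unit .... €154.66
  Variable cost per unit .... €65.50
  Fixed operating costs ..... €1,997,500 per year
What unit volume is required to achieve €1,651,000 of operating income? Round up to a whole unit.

40,921 enclosures

Unit CM = price − variable cost = €154.66 − €65.50 = €89.16.
Required volume = (fixed costs + target profit) ÷ CM = (€1,997,500 + €1,651,000) ÷ €89.16 = 40,920.82, so 40,921 enclosures.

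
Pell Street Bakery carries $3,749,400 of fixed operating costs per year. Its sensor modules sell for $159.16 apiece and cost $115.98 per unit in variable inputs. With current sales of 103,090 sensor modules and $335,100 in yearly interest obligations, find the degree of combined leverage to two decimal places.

Contribution at this volume is 103,090 × $43.18 = $4,451,426.20.
Operating income = contribution − fixed costs = $4,451,426.20 − $3,749,400 = $702,026.20. Interest = $335,100.00.
DOL = $4,451,426.20 ÷ $702,026.20 = 6.3408; DFL = $702,026.20 ÷ $366,926.20 = 1.9133.
DCL = DOL × DFL = 6.3408 × 1.9133 = 12.1319.

12.13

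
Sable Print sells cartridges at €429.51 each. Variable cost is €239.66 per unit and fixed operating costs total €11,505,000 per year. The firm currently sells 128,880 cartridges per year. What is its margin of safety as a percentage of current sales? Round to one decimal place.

Each unit contributes €429.51 − €239.66 = €189.85. Break-even units = €11,505,000 ÷ €189.85 = 60,600.47; break-even revenue = 60,600.47 × €429.51 = €26,028,509.61.
Current sales = 128,880 × €429.51 = €55,355,248.80.
Margin of safety = (€55,355,248.80 − €26,028,509.61) ÷ €55,355,248.80 = 53.0%.

53.0%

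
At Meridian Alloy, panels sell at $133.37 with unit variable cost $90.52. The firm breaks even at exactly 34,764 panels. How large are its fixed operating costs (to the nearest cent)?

$1,489,637.40

Contribution margin per unit = $133.37 − $90.52 = $42.85.
Fixed costs = break-even units × CM = 34,764 × $42.85 = $1,489,637.40.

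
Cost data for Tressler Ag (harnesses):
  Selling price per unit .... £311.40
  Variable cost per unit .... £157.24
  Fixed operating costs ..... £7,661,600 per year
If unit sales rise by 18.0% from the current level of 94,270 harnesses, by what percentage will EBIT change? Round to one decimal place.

At 94,270 units, contribution = 94,270 × £154.16 = £14,532,663.20.
Subtracting fixed costs: EBIT = £14,532,663.20 − £7,661,600 = £6,871,063.20.
So DOL = total CM / EBIT = £14,532,663.20 / £6,871,063.20 = 2.1151.
%ΔEBIT = DOL × %ΔSales = 2.1151 × +18.0% = +38.1%.

+38.1%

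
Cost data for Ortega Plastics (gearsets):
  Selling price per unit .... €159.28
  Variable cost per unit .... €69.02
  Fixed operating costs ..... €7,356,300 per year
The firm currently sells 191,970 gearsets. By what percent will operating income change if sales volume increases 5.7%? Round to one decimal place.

At 191,970 units, contribution = 191,970 × €90.26 = €17,327,212.20.
Subtracting fixed costs: EBIT = €17,327,212.20 − €7,356,300 = €9,970,912.20.
So DOL = total CM / EBIT = €17,327,212.20 / €9,970,912.20 = 1.7378.
%ΔEBIT = DOL × %ΔSales = 1.7378 × +5.7% = +9.9%.

+9.9%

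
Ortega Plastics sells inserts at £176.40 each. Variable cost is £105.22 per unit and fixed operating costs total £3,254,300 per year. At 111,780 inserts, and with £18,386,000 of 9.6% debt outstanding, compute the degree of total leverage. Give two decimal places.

2.71

Total contribution margin = 111,780 × £71.18 = £7,956,500.40.
Subtracting fixed costs: EBIT = £7,956,500.40 − £3,254,300 = £4,702,200.40. Interest = £1,765,056.00.
DOL = £7,956,500.40 ÷ £4,702,200.40 = 1.6921; DFL = £4,702,200.40 ÷ £2,937,144.40 = 1.6009.
DCL = DOL × DFL = 1.6921 × 1.6009 = 2.7089.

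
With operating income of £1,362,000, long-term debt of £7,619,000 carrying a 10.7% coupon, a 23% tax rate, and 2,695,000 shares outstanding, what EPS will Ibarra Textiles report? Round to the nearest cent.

Interest = £815,233.00, so EBT = £1,362,000 − £815,233.00 = £546,767.00.
Net income = £546,767.00 × (1 − 0.23) = £421,010.59.
EPS = £421,010.59 ÷ 2,695,000 = £0.16.

£0.16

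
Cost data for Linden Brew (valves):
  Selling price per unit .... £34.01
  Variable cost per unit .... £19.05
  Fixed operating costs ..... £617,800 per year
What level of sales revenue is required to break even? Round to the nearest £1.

£1,404,504

CM per unit = £34.01 − £19.05 = £14.96; CM ratio = £14.96 / £34.01 = 0.4399.
Break-even revenue = fixed costs × price ÷ CM = £617,800 × £34.01 ÷ £14.96 = £1,404,504.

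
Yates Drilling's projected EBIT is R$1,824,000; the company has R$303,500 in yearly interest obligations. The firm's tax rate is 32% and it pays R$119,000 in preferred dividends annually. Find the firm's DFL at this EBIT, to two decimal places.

1.36

Annual interest charges come to R$303,500.00.
Pre-tax preferred-dividend burden = R$119,000 ÷ (1 − 0.32) = R$175,000.00.
DFL = EBIT ÷ [EBIT − I − D_p/(1−t)] = R$1,824,000 ÷ [R$1,824,000 − R$303,500.00 − R$175,000.00] = R$1,824,000 ÷ R$1,345,500.00 = 1.3556.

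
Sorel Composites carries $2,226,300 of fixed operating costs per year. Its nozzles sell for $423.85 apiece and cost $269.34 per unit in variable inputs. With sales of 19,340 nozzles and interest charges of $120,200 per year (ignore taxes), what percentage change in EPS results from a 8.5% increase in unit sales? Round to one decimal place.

Total contribution margin = 19,340 × $154.51 = $2,988,223.40.
Subtracting fixed costs: EBIT = $2,988,223.40 − $2,226,300 = $761,923.40.
Interest = $120,200.00, so EBIT − I = $641,723.40.
Degree of combined leverage = contribution ÷ (EBIT − I) = $2,988,223.40 ÷ $641,723.40 = 4.6566.
%ΔEPS = DCL × %ΔSales = 4.6566 × +8.5% = +39.6%.

+39.6%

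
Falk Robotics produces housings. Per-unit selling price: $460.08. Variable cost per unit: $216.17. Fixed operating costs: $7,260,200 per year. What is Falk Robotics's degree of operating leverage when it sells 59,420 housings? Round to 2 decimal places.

Contribution at this volume is 59,420 × $243.91 = $14,493,132.20.
Operating income = contribution − fixed costs = $14,493,132.20 − $7,260,200 = $7,232,932.20.
Degree of operating leverage = $14,493,132.20 / $7,232,932.20 = 2.0038.

2.00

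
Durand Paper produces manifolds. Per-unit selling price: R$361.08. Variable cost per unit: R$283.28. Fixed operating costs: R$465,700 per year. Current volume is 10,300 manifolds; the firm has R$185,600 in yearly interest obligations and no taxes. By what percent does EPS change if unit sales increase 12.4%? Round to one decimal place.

+66.2%

Contribution at this volume is 10,300 × R$77.80 = R$801,340.00.
Operating income = contribution − fixed costs = R$801,340.00 − R$465,700 = R$335,640.00.
After interest of R$185,600.00, pre-tax earnings = R$150,040.00.
Degree of combined leverage = contribution ÷ (EBIT − I) = R$801,340.00 ÷ R$150,040.00 = 5.3408.
%ΔEPS = DCL × %ΔSales = 5.3408 × +12.4% = +66.2%.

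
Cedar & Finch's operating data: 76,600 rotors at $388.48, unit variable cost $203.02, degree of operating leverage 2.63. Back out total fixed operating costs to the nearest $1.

Contribution at this volume is 76,600 × $185.46 = $14,206,236.00.
Since DOL = CM ÷ EBIT, EBIT = $14,206,236.00 ÷ 2.63 = $5,401,610.65.
Fixed costs = CM − EBIT = $14,206,236.00 − $5,401,610.65 = $8,804,625.

$8,804,625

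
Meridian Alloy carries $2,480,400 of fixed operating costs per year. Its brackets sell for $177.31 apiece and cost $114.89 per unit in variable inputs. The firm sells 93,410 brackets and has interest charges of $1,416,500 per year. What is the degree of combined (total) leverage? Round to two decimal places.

3.02

At 93,410 units, contribution = 93,410 × $62.42 = $5,830,652.20.
EBIT = $5,830,652.20 − $2,480,400 = $3,350,252.20. Interest = $1,416,500.00.
DOL = $5,830,652.20 ÷ $3,350,252.20 = 1.7404; DFL = $3,350,252.20 ÷ $1,933,752.20 = 1.7325.
DCL = DOL × DFL = 1.7404 × 1.7325 = 3.0152.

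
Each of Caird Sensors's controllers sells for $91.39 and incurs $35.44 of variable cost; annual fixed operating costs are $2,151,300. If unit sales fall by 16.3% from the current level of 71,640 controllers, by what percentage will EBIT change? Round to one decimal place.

-35.2%

At 71,640 units, contribution = 71,640 × $55.95 = $4,008,258.00.
EBIT = $4,008,258.00 − $2,151,300 = $1,856,958.00.
DOL = contribution ÷ EBIT = $4,008,258.00 ÷ $1,856,958.00 = 2.1585.
%ΔEBIT = DOL × %ΔSales = 2.1585 × -16.3% = -35.2%.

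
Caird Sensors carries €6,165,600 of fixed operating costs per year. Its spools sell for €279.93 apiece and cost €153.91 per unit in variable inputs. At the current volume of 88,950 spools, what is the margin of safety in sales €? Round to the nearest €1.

€11,204,039

Unit CM = price − variable cost = €279.93 − €153.91 = €126.02. Break-even units = €6,165,600 ÷ €126.02 = 48,925.57; break-even revenue = 48,925.57 × €279.93 = €13,695,734.07.
Actual sales revenue = 88,950 × €279.93 = €24,899,773.50.
Margin of safety = €24,899,773.50 − €13,695,734.07 = €11,204,039.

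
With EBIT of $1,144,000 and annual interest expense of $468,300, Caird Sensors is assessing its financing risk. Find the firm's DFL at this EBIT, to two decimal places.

Annual interest charges come to $468,300.00.
DFL = EBIT ÷ (EBIT − I) = $1,144,000 ÷ ($1,144,000 − $468,300.00) = $1,144,000 ÷ $675,700.00 = 1.6931.

1.69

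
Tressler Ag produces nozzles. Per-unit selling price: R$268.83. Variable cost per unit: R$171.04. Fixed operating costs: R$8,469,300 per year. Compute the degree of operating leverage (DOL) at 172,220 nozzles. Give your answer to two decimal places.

Total contribution margin = 172,220 × R$97.79 = R$16,841,393.80.
Subtracting fixed costs: EBIT = R$16,841,393.80 − R$8,469,300 = R$8,372,093.80.
So DOL = total CM / EBIT = R$16,841,393.80 / R$8,372,093.80 = 2.0116.

2.01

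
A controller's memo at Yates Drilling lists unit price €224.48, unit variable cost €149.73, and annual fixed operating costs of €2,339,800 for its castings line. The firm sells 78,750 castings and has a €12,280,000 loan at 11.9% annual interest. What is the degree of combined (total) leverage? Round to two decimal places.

Total contribution margin = 78,750 × €74.75 = €5,886,562.50.
Subtracting fixed costs: EBIT = €5,886,562.50 − €2,339,800 = €3,546,762.50. Interest = €1,461,320.00.
DOL = €5,886,562.50 ÷ €3,546,762.50 = 1.6597; DFL = €3,546,762.50 ÷ €2,085,442.50 = 1.7007.
Combined leverage = 1.6597 × 1.7007 = 2.8227.

2.82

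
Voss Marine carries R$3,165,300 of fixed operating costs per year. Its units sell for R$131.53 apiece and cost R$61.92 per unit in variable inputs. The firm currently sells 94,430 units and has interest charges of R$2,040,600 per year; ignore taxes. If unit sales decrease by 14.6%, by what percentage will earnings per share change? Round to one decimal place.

-70.2%

At 94,430 units, contribution = 94,430 × R$69.61 = R$6,573,272.30.
Operating income = contribution − fixed costs = R$6,573,272.30 − R$3,165,300 = R$3,407,972.30.
After interest of R$2,040,600.00, pre-tax earnings = R$1,367,372.30.
DCL = total CM / (EBIT − I) = R$6,573,272.30 / R$1,367,372.30 = 4.8072.
EPS therefore changes by 4.8072 × (-14.6%) = -70.2%.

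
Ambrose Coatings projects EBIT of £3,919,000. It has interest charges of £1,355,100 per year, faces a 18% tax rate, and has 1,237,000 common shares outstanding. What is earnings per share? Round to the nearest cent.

Pre-tax income = £3,919,000 − £1,355,100.00 = £2,563,900.00.
After tax at 18%: net income = £2,563,900.00 × 0.82 = £2,102,398.00.
EPS = £2,102,398.00 ÷ 1,237,000 = £1.70.

£1.70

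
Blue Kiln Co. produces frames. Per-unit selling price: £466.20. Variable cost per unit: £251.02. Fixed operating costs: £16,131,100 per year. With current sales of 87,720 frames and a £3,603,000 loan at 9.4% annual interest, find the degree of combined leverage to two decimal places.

Contribution at this volume is 87,720 × £215.18 = £18,875,589.60.
Subtracting fixed costs: EBIT = £18,875,589.60 − £16,131,100 = £2,744,489.60. Interest = £338,682.00.
DOL = £18,875,589.60 ÷ £2,744,489.60 = 6.8776; DFL = £2,744,489.60 ÷ £2,405,807.60 = 1.1408.
DCL = DOL × DFL = 6.8776 × 1.1408 = 7.8460.

7.85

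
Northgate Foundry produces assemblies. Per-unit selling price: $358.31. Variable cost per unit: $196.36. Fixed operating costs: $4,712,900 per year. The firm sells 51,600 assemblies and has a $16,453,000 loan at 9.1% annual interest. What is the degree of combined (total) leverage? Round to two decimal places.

3.89

At 51,600 units, contribution = 51,600 × $161.95 = $8,356,620.00.
Subtracting fixed costs: EBIT = $8,356,620.00 − $4,712,900 = $3,643,720.00. Interest = $1,497,223.00.
DOL = $8,356,620.00 ÷ $3,643,720.00 = 2.2934; DFL = $3,643,720.00 ÷ $2,146,497.00 = 1.6975.
DCL = DOL × DFL = 2.2934 × 1.6975 = 3.8930.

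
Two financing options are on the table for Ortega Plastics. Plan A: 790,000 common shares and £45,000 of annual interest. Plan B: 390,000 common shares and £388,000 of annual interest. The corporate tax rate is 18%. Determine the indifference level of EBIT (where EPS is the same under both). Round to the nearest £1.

At indifference, (EBIT − 45,000)(1 − t)/790,000 = (EBIT − 388,000)(1 − t)/390,000.
Cancelling (1 − t) and cross-multiplying: 390,000·(EBIT − 45,000) = 790,000·(EBIT − 388,000).
Solving, EBIT = (388,000·790,000 − 45,000·390,000) / (790,000 − 390,000) = 288,970,000,000 / 400,000 = 722,425.00.

£722,425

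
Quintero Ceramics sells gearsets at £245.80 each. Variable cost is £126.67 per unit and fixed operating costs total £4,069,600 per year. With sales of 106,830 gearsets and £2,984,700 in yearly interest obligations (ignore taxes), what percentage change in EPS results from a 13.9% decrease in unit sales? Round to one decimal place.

-31.2%

Contribution at this volume is 106,830 × £119.13 = £12,726,657.90.
EBIT = £12,726,657.90 − £4,069,600 = £8,657,057.90.
Interest = £2,984,700.00, so EBIT − I = £5,672,357.90.
DCL = total CM / (EBIT − I) = £12,726,657.90 / £5,672,357.90 = 2.2436.
EPS therefore changes by 2.2436 × (-13.9%) = -31.2%.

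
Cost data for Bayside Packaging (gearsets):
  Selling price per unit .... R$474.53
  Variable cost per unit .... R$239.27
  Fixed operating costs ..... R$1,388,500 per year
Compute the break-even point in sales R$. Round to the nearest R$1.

R$2,800,667

CM per unit = R$474.53 − R$239.27 = R$235.26; CM ratio = R$235.26 / R$474.53 = 0.4958.
Break-even revenue = fixed costs × price ÷ CM = R$1,388,500 × R$474.53 ÷ R$235.26 = R$2,800,667.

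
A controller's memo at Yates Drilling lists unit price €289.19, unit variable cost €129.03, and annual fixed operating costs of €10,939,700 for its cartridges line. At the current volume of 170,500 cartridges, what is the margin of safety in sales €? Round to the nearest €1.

Each unit contributes €289.19 − €129.03 = €160.16. Break-even units = €10,939,700 ÷ €160.16 = 68,304.82; break-even revenue = 68,304.82 × €289.19 = €19,753,070.95.
Current sales = 170,500 × €289.19 = €49,306,895.00.
Margin of safety = €49,306,895.00 − €19,753,070.95 = €29,553,824.

€29,553,824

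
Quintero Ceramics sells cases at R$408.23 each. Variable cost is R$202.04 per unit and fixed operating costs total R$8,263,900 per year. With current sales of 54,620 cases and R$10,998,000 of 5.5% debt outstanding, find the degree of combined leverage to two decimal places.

Total contribution margin = 54,620 × R$206.19 = R$11,262,097.80.
Operating income = contribution − fixed costs = R$11,262,097.80 − R$8,263,900 = R$2,998,197.80. Interest = R$604,890.00.
DOL = R$11,262,097.80 ÷ R$2,998,197.80 = 3.7563; DFL = R$2,998,197.80 ÷ R$2,393,307.80 = 1.2527.
Combined leverage = 3.7563 × 1.2527 = 4.7055.

4.71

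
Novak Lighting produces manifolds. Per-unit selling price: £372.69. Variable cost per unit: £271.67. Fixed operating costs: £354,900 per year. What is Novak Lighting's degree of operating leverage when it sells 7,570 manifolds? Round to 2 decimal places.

Contribution at this volume is 7,570 × £101.02 = £764,721.40.
Operating income = contribution − fixed costs = £764,721.40 − £354,900 = £409,821.40.
DOL = contribution ÷ EBIT = £764,721.40 ÷ £409,821.40 = 1.8660.

1.87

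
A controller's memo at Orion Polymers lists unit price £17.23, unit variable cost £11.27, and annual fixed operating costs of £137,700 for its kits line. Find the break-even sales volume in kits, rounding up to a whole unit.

Each unit contributes £17.23 − £11.27 = £5.96.
Break-even volume = fixed costs ÷ CM per unit = £137,700 ÷ £5.96 = 23,104.03, so 23,105 kits.

23,105 kits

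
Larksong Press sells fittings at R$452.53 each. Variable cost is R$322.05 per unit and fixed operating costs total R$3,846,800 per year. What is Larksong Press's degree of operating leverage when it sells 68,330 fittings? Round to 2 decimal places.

Contribution at this volume is 68,330 × R$130.48 = R$8,915,698.40.
EBIT = R$8,915,698.40 − R$3,846,800 = R$5,068,898.40.
Degree of operating leverage = R$8,915,698.40 / R$5,068,898.40 = 1.7589.

1.76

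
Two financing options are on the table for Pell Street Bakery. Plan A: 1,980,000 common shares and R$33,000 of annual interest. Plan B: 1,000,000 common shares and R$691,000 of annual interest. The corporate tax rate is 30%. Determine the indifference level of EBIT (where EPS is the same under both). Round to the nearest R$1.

R$1,362,429

Set EPS_A = EPS_B: (EBIT − R$33,000)(1 − 0.30) ÷ 1,980,000 = (EBIT − R$691,000)(1 − 0.30) ÷ 1,000,000.
The (1 − t) factor cancels: (EBIT − 33,000) × 1,000,000 = (EBIT − 691,000) × 1,980,000.
Solving, EBIT = (691,000·1,980,000 − 33,000·1,000,000) / (1,980,000 − 1,000,000) = 1,335,180,000,000 / 980,000 = 1,362,428.57.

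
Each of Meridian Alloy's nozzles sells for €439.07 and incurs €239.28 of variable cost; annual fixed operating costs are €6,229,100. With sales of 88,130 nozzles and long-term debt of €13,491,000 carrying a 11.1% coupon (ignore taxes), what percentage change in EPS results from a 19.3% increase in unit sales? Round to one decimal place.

+34.4%

Total contribution margin = 88,130 × €199.79 = €17,607,492.70.
Operating income = contribution − fixed costs = €17,607,492.70 − €6,229,100 = €11,378,392.70.
Interest = €1,497,501.00, so EBIT − I = €9,880,891.70.
DCL = total CM / (EBIT − I) = €17,607,492.70 / €9,880,891.70 = 1.7820.
%ΔEPS = DCL × %ΔSales = 1.7820 × +19.3% = +34.4%.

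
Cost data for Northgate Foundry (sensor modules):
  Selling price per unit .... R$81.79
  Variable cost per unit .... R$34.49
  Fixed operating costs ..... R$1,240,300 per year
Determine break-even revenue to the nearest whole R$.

CM per unit = R$81.79 − R$34.49 = R$47.30; CM ratio = R$47.30 / R$81.79 = 0.5783.
Break-even sales = FC ÷ CM ratio = R$1,240,300 × R$81.79 / R$47.30 = R$2,144,696.

R$2,144,696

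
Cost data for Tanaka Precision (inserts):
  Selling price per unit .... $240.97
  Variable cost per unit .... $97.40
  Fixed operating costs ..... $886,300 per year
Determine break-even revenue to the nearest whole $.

CM per unit = $240.97 − $97.40 = $143.57; CM ratio = $143.57 / $240.97 = 0.5958.
Break-even revenue = fixed costs × price ÷ CM = $886,300 × $240.97 ÷ $143.57 = $1,487,579.

$1,487,579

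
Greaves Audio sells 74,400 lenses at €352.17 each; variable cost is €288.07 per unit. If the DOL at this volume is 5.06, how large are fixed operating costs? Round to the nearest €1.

At 74,400 units, contribution = 74,400 × €64.10 = €4,769,040.00.
Since DOL = CM ÷ EBIT, EBIT = €4,769,040.00 ÷ 5.06 = €942,498.02.
And FC = contribution − EBIT = €4,769,040.00 − €942,498.02 = €3,826,542.

€3,826,542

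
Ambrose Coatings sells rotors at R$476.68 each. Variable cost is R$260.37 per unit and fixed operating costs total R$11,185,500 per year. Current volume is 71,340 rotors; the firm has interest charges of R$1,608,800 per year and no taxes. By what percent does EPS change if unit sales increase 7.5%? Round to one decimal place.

Total contribution margin = 71,340 × R$216.31 = R$15,431,555.40.
Operating income = contribution − fixed costs = R$15,431,555.40 − R$11,185,500 = R$4,246,055.40.
After interest of R$1,608,800.00, pre-tax earnings = R$2,637,255.40.
Degree of combined leverage = contribution ÷ (EBIT − I) = R$15,431,555.40 ÷ R$2,637,255.40 = 5.8514.
EPS therefore changes by 5.8514 × (+7.5%) = +43.9%.

+43.9%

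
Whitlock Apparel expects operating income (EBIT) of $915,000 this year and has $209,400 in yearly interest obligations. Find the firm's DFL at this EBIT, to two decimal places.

Annual interest charges come to $209,400.00.
Degree of financial leverage = EBIT / (EBIT − interest) = $915,000 / $705,600.00 = 1.2968.

1.30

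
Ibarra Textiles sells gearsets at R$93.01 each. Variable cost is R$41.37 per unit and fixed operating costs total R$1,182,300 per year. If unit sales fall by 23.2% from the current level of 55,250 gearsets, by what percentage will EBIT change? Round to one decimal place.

Contribution at this volume is 55,250 × R$51.64 = R$2,853,110.00.
EBIT = R$2,853,110.00 − R$1,182,300 = R$1,670,810.00.
So DOL = total CM / EBIT = R$2,853,110.00 / R$1,670,810.00 = 1.7076.
Operating income changes by 1.7076 × -23.2% = -39.6%.

-39.6%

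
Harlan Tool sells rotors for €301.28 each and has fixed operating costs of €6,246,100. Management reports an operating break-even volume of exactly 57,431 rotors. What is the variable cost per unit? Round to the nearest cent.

€192.52

At break-even, FC = Q × (P − VC), so P − VC = €6,246,100 ÷ 57,431 = €108.7583.
Variable cost per unit = €301.28 − €108.7583 = €192.52.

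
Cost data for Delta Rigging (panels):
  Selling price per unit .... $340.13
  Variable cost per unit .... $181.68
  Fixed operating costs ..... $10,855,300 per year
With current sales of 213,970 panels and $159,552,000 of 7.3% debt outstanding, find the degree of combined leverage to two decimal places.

At 213,970 units, contribution = 213,970 × $158.45 = $33,903,546.50.
Subtracting fixed costs: EBIT = $33,903,546.50 − $10,855,300 = $23,048,246.50. Interest = $11,647,296.00.
DOL = $33,903,546.50 ÷ $23,048,246.50 = 1.4710; DFL = $23,048,246.50 ÷ $11,400,950.50 = 2.0216.
Combined leverage = 1.4710 × 2.0216 = 2.9738.

2.97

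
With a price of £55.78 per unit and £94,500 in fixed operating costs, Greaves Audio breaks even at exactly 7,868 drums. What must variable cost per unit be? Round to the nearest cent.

£43.77

At break-even, FC = Q × (P − VC), so P − VC = £94,500 ÷ 7,868 = £12.0107.
Variable cost per unit = £55.78 − £12.0107 = £43.77.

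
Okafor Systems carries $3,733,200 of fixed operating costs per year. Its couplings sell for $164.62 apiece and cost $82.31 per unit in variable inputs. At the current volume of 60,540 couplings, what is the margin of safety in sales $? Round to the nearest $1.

Unit CM = price − variable cost = $164.62 − $82.31 = $82.31. Break-even units = $3,733,200 ÷ $82.31 = 45,355.36; break-even revenue = 45,355.36 × $164.62 = $7,466,400.00.
Current sales = 60,540 × $164.62 = $9,966,094.80.
Margin of safety = $9,966,094.80 − $7,466,400.00 = $2,499,695.

$2,499,695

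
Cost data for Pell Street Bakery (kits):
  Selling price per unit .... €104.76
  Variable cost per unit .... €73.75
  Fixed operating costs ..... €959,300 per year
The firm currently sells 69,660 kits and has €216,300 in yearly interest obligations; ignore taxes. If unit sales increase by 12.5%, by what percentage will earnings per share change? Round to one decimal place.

Contribution at this volume is 69,660 × €31.01 = €2,160,156.60.
Operating income = contribution − fixed costs = €2,160,156.60 − €959,300 = €1,200,856.60.
Interest = €216,300.00, so EBIT − I = €984,556.60.
Degree of combined leverage = contribution ÷ (EBIT − I) = €2,160,156.60 ÷ €984,556.60 = 2.1940.
EPS therefore changes by 2.1940 × (+12.5%) = +27.4%.

+27.4%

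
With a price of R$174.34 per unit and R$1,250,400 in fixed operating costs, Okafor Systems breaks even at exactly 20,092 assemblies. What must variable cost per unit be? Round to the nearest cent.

Contribution per unit must be FC / Q = R$1,250,400 / 20,092 = R$62.2337.
Variable cost per unit = R$174.34 − R$62.2337 = R$112.11.

R$112.11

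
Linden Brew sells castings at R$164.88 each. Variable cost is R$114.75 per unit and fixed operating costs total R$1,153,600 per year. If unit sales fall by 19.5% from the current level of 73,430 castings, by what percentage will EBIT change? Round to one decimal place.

-28.4%

Total contribution margin = 73,430 × R$50.13 = R$3,681,045.90.
EBIT = R$3,681,045.90 − R$1,153,600 = R$2,527,445.90.
Degree of operating leverage = R$3,681,045.90 / R$2,527,445.90 = 1.4564.
Operating income changes by 1.4564 × -19.5% = -28.4%.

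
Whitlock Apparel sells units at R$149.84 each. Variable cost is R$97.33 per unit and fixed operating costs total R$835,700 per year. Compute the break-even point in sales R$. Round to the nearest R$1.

R$2,384,713

CM per unit = R$149.84 − R$97.33 = R$52.51; CM ratio = R$52.51 / R$149.84 = 0.3504.
Break-even revenue = fixed costs × price ÷ CM = R$835,700 × R$149.84 ÷ R$52.51 = R$2,384,713.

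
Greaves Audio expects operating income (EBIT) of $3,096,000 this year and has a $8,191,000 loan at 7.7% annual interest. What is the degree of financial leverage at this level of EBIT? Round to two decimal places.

1.26

Annual interest charges come to $630,707.00.
DFL = EBIT ÷ (EBIT − I) = $3,096,000 ÷ ($3,096,000 − $630,707.00) = $3,096,000 ÷ $2,465,293.00 = 1.2558.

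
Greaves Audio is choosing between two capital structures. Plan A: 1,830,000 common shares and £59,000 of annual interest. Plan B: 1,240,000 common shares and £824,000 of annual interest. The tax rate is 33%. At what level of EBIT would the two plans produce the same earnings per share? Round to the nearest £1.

At indifference, (EBIT − 59,000)(1 − t)/1,830,000 = (EBIT − 824,000)(1 − t)/1,240,000.
Cancelling (1 − t) and cross-multiplying: 1,240,000·(EBIT − 59,000) = 1,830,000·(EBIT − 824,000).
EBIT × (1,830,000 − 1,240,000) = 824,000 × 1,830,000 − 59,000 × 1,240,000 = 1,434,760,000,000, so EBIT = 1,434,760,000,000 ÷ 590,000 = 2,431,796.61.

£2,431,797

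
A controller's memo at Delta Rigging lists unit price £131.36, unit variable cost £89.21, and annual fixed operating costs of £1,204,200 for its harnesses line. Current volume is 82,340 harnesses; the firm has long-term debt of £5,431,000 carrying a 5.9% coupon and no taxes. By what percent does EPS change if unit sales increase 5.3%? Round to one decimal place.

At 82,340 units, contribution = 82,340 × £42.15 = £3,470,631.00.
Operating income = contribution − fixed costs = £3,470,631.00 − £1,204,200 = £2,266,431.00.
After interest of £320,429.00, pre-tax earnings = £1,946,002.00.
Degree of combined leverage = contribution ÷ (EBIT − I) = £3,470,631.00 ÷ £1,946,002.00 = 1.7835.
EPS therefore changes by 1.7835 × (+5.3%) = +9.5%.

+9.5%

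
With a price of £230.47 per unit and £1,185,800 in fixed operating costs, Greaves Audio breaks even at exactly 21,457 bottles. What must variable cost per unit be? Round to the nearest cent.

Contribution per unit must be FC / Q = £1,185,800 / 21,457 = £55.2640.
Hence VC = price − CM = £230.47 − £55.2640 = £175.21.

£175.21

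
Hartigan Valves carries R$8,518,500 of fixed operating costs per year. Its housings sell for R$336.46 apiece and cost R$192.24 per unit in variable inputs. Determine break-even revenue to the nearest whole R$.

R$19,873,350

CM per unit = R$336.46 − R$192.24 = R$144.22; CM ratio = R$144.22 / R$336.46 = 0.4286.
Break-even revenue = fixed costs × price ÷ CM = R$8,518,500 × R$336.46 ÷ R$144.22 = R$19,873,350.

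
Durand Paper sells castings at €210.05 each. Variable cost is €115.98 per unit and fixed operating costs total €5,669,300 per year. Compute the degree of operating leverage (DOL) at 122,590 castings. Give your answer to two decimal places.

1.97

At 122,590 units, contribution = 122,590 × €94.07 = €11,532,041.30.
EBIT = €11,532,041.30 − €5,669,300 = €5,862,741.30.
So DOL = total CM / EBIT = €11,532,041.30 / €5,862,741.30 = 1.9670.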